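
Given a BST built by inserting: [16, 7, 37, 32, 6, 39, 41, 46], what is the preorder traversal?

Tree insertion order: [16, 7, 37, 32, 6, 39, 41, 46]
Tree (level-order array): [16, 7, 37, 6, None, 32, 39, None, None, None, None, None, 41, None, 46]
Preorder traversal: [16, 7, 6, 37, 32, 39, 41, 46]


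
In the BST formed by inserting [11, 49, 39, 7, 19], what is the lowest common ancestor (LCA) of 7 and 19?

Tree insertion order: [11, 49, 39, 7, 19]
Tree (level-order array): [11, 7, 49, None, None, 39, None, 19]
In a BST, the LCA of p=7, q=19 is the first node v on the
root-to-leaf path with p <= v <= q (go left if both < v, right if both > v).
Walk from root:
  at 11: 7 <= 11 <= 19, this is the LCA
LCA = 11


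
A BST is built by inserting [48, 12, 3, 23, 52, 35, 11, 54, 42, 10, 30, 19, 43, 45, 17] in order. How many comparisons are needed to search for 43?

Search path for 43: 48 -> 12 -> 23 -> 35 -> 42 -> 43
Found: True
Comparisons: 6


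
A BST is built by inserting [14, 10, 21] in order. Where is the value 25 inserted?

Starting tree (level order): [14, 10, 21]
Insertion path: 14 -> 21
Result: insert 25 as right child of 21
Final tree (level order): [14, 10, 21, None, None, None, 25]


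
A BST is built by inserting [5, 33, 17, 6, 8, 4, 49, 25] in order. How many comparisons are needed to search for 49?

Search path for 49: 5 -> 33 -> 49
Found: True
Comparisons: 3


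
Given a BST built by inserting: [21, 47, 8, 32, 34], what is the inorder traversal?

Tree insertion order: [21, 47, 8, 32, 34]
Tree (level-order array): [21, 8, 47, None, None, 32, None, None, 34]
Inorder traversal: [8, 21, 32, 34, 47]


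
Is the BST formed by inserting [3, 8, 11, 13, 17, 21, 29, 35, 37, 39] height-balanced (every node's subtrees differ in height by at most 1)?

Tree (level-order array): [3, None, 8, None, 11, None, 13, None, 17, None, 21, None, 29, None, 35, None, 37, None, 39]
Definition: a tree is height-balanced if, at every node, |h(left) - h(right)| <= 1 (empty subtree has height -1).
Bottom-up per-node check:
  node 39: h_left=-1, h_right=-1, diff=0 [OK], height=0
  node 37: h_left=-1, h_right=0, diff=1 [OK], height=1
  node 35: h_left=-1, h_right=1, diff=2 [FAIL (|-1-1|=2 > 1)], height=2
  node 29: h_left=-1, h_right=2, diff=3 [FAIL (|-1-2|=3 > 1)], height=3
  node 21: h_left=-1, h_right=3, diff=4 [FAIL (|-1-3|=4 > 1)], height=4
  node 17: h_left=-1, h_right=4, diff=5 [FAIL (|-1-4|=5 > 1)], height=5
  node 13: h_left=-1, h_right=5, diff=6 [FAIL (|-1-5|=6 > 1)], height=6
  node 11: h_left=-1, h_right=6, diff=7 [FAIL (|-1-6|=7 > 1)], height=7
  node 8: h_left=-1, h_right=7, diff=8 [FAIL (|-1-7|=8 > 1)], height=8
  node 3: h_left=-1, h_right=8, diff=9 [FAIL (|-1-8|=9 > 1)], height=9
Node 35 violates the condition: |-1 - 1| = 2 > 1.
Result: Not balanced


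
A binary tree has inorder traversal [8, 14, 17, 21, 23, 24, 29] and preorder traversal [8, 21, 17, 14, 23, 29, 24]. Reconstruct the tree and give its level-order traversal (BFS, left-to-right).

Inorder:  [8, 14, 17, 21, 23, 24, 29]
Preorder: [8, 21, 17, 14, 23, 29, 24]
Algorithm: preorder visits root first, so consume preorder in order;
for each root, split the current inorder slice at that value into
left-subtree inorder and right-subtree inorder, then recurse.
Recursive splits:
  root=8; inorder splits into left=[], right=[14, 17, 21, 23, 24, 29]
  root=21; inorder splits into left=[14, 17], right=[23, 24, 29]
  root=17; inorder splits into left=[14], right=[]
  root=14; inorder splits into left=[], right=[]
  root=23; inorder splits into left=[], right=[24, 29]
  root=29; inorder splits into left=[24], right=[]
  root=24; inorder splits into left=[], right=[]
Reconstructed level-order: [8, 21, 17, 23, 14, 29, 24]


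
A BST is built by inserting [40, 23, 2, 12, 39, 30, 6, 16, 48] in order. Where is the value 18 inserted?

Starting tree (level order): [40, 23, 48, 2, 39, None, None, None, 12, 30, None, 6, 16]
Insertion path: 40 -> 23 -> 2 -> 12 -> 16
Result: insert 18 as right child of 16
Final tree (level order): [40, 23, 48, 2, 39, None, None, None, 12, 30, None, 6, 16, None, None, None, None, None, 18]


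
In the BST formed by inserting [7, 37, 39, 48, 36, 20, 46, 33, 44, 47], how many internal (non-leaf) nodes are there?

Tree built from: [7, 37, 39, 48, 36, 20, 46, 33, 44, 47]
Tree (level-order array): [7, None, 37, 36, 39, 20, None, None, 48, None, 33, 46, None, None, None, 44, 47]
Rule: An internal node has at least one child.
Per-node child counts:
  node 7: 1 child(ren)
  node 37: 2 child(ren)
  node 36: 1 child(ren)
  node 20: 1 child(ren)
  node 33: 0 child(ren)
  node 39: 1 child(ren)
  node 48: 1 child(ren)
  node 46: 2 child(ren)
  node 44: 0 child(ren)
  node 47: 0 child(ren)
Matching nodes: [7, 37, 36, 20, 39, 48, 46]
Count of internal (non-leaf) nodes: 7


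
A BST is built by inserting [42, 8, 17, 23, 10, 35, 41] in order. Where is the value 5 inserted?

Starting tree (level order): [42, 8, None, None, 17, 10, 23, None, None, None, 35, None, 41]
Insertion path: 42 -> 8
Result: insert 5 as left child of 8
Final tree (level order): [42, 8, None, 5, 17, None, None, 10, 23, None, None, None, 35, None, 41]


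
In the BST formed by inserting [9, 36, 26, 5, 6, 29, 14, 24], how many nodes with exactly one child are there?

Tree built from: [9, 36, 26, 5, 6, 29, 14, 24]
Tree (level-order array): [9, 5, 36, None, 6, 26, None, None, None, 14, 29, None, 24]
Rule: These are nodes with exactly 1 non-null child.
Per-node child counts:
  node 9: 2 child(ren)
  node 5: 1 child(ren)
  node 6: 0 child(ren)
  node 36: 1 child(ren)
  node 26: 2 child(ren)
  node 14: 1 child(ren)
  node 24: 0 child(ren)
  node 29: 0 child(ren)
Matching nodes: [5, 36, 14]
Count of nodes with exactly one child: 3


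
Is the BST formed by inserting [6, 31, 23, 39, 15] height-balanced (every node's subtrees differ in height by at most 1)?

Tree (level-order array): [6, None, 31, 23, 39, 15]
Definition: a tree is height-balanced if, at every node, |h(left) - h(right)| <= 1 (empty subtree has height -1).
Bottom-up per-node check:
  node 15: h_left=-1, h_right=-1, diff=0 [OK], height=0
  node 23: h_left=0, h_right=-1, diff=1 [OK], height=1
  node 39: h_left=-1, h_right=-1, diff=0 [OK], height=0
  node 31: h_left=1, h_right=0, diff=1 [OK], height=2
  node 6: h_left=-1, h_right=2, diff=3 [FAIL (|-1-2|=3 > 1)], height=3
Node 6 violates the condition: |-1 - 2| = 3 > 1.
Result: Not balanced


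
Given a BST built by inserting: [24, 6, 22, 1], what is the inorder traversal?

Tree insertion order: [24, 6, 22, 1]
Tree (level-order array): [24, 6, None, 1, 22]
Inorder traversal: [1, 6, 22, 24]


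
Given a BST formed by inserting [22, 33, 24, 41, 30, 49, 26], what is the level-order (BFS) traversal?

Tree insertion order: [22, 33, 24, 41, 30, 49, 26]
Tree (level-order array): [22, None, 33, 24, 41, None, 30, None, 49, 26]
BFS from the root, enqueuing left then right child of each popped node:
  queue [22] -> pop 22, enqueue [33], visited so far: [22]
  queue [33] -> pop 33, enqueue [24, 41], visited so far: [22, 33]
  queue [24, 41] -> pop 24, enqueue [30], visited so far: [22, 33, 24]
  queue [41, 30] -> pop 41, enqueue [49], visited so far: [22, 33, 24, 41]
  queue [30, 49] -> pop 30, enqueue [26], visited so far: [22, 33, 24, 41, 30]
  queue [49, 26] -> pop 49, enqueue [none], visited so far: [22, 33, 24, 41, 30, 49]
  queue [26] -> pop 26, enqueue [none], visited so far: [22, 33, 24, 41, 30, 49, 26]
Result: [22, 33, 24, 41, 30, 49, 26]


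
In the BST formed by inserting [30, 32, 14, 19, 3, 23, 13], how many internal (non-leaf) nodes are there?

Tree built from: [30, 32, 14, 19, 3, 23, 13]
Tree (level-order array): [30, 14, 32, 3, 19, None, None, None, 13, None, 23]
Rule: An internal node has at least one child.
Per-node child counts:
  node 30: 2 child(ren)
  node 14: 2 child(ren)
  node 3: 1 child(ren)
  node 13: 0 child(ren)
  node 19: 1 child(ren)
  node 23: 0 child(ren)
  node 32: 0 child(ren)
Matching nodes: [30, 14, 3, 19]
Count of internal (non-leaf) nodes: 4


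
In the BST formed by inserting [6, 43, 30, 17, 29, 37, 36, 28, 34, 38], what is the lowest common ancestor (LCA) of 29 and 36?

Tree insertion order: [6, 43, 30, 17, 29, 37, 36, 28, 34, 38]
Tree (level-order array): [6, None, 43, 30, None, 17, 37, None, 29, 36, 38, 28, None, 34]
In a BST, the LCA of p=29, q=36 is the first node v on the
root-to-leaf path with p <= v <= q (go left if both < v, right if both > v).
Walk from root:
  at 6: both 29 and 36 > 6, go right
  at 43: both 29 and 36 < 43, go left
  at 30: 29 <= 30 <= 36, this is the LCA
LCA = 30


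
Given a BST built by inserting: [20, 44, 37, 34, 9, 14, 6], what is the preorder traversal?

Tree insertion order: [20, 44, 37, 34, 9, 14, 6]
Tree (level-order array): [20, 9, 44, 6, 14, 37, None, None, None, None, None, 34]
Preorder traversal: [20, 9, 6, 14, 44, 37, 34]


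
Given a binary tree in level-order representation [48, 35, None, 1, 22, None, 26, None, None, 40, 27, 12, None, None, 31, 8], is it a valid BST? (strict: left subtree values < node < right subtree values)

Level-order array: [48, 35, None, 1, 22, None, 26, None, None, 40, 27, 12, None, None, 31, 8]
Validate using subtree bounds (lo, hi): at each node, require lo < value < hi,
then recurse left with hi=value and right with lo=value.
Preorder trace (stopping at first violation):
  at node 48 with bounds (-inf, +inf): OK
  at node 35 with bounds (-inf, 48): OK
  at node 1 with bounds (-inf, 35): OK
  at node 26 with bounds (1, 35): OK
  at node 40 with bounds (1, 26): VIOLATION
Node 40 violates its bound: not (1 < 40 < 26).
Result: Not a valid BST


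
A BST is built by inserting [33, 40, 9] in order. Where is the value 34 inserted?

Starting tree (level order): [33, 9, 40]
Insertion path: 33 -> 40
Result: insert 34 as left child of 40
Final tree (level order): [33, 9, 40, None, None, 34]


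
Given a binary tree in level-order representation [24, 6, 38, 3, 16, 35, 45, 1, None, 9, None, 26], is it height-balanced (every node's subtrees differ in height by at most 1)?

Tree (level-order array): [24, 6, 38, 3, 16, 35, 45, 1, None, 9, None, 26]
Definition: a tree is height-balanced if, at every node, |h(left) - h(right)| <= 1 (empty subtree has height -1).
Bottom-up per-node check:
  node 1: h_left=-1, h_right=-1, diff=0 [OK], height=0
  node 3: h_left=0, h_right=-1, diff=1 [OK], height=1
  node 9: h_left=-1, h_right=-1, diff=0 [OK], height=0
  node 16: h_left=0, h_right=-1, diff=1 [OK], height=1
  node 6: h_left=1, h_right=1, diff=0 [OK], height=2
  node 26: h_left=-1, h_right=-1, diff=0 [OK], height=0
  node 35: h_left=0, h_right=-1, diff=1 [OK], height=1
  node 45: h_left=-1, h_right=-1, diff=0 [OK], height=0
  node 38: h_left=1, h_right=0, diff=1 [OK], height=2
  node 24: h_left=2, h_right=2, diff=0 [OK], height=3
All nodes satisfy the balance condition.
Result: Balanced


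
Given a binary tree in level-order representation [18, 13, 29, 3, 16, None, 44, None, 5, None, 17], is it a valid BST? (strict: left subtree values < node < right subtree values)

Level-order array: [18, 13, 29, 3, 16, None, 44, None, 5, None, 17]
Validate using subtree bounds (lo, hi): at each node, require lo < value < hi,
then recurse left with hi=value and right with lo=value.
Preorder trace (stopping at first violation):
  at node 18 with bounds (-inf, +inf): OK
  at node 13 with bounds (-inf, 18): OK
  at node 3 with bounds (-inf, 13): OK
  at node 5 with bounds (3, 13): OK
  at node 16 with bounds (13, 18): OK
  at node 17 with bounds (16, 18): OK
  at node 29 with bounds (18, +inf): OK
  at node 44 with bounds (29, +inf): OK
No violation found at any node.
Result: Valid BST


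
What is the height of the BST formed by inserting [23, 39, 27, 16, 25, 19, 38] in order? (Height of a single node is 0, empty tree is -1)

Insertion order: [23, 39, 27, 16, 25, 19, 38]
Tree (level-order array): [23, 16, 39, None, 19, 27, None, None, None, 25, 38]
Compute height bottom-up (empty subtree = -1):
  height(19) = 1 + max(-1, -1) = 0
  height(16) = 1 + max(-1, 0) = 1
  height(25) = 1 + max(-1, -1) = 0
  height(38) = 1 + max(-1, -1) = 0
  height(27) = 1 + max(0, 0) = 1
  height(39) = 1 + max(1, -1) = 2
  height(23) = 1 + max(1, 2) = 3
Height = 3


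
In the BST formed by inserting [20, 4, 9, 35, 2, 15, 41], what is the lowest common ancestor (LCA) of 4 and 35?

Tree insertion order: [20, 4, 9, 35, 2, 15, 41]
Tree (level-order array): [20, 4, 35, 2, 9, None, 41, None, None, None, 15]
In a BST, the LCA of p=4, q=35 is the first node v on the
root-to-leaf path with p <= v <= q (go left if both < v, right if both > v).
Walk from root:
  at 20: 4 <= 20 <= 35, this is the LCA
LCA = 20


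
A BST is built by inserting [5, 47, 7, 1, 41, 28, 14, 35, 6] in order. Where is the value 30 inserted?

Starting tree (level order): [5, 1, 47, None, None, 7, None, 6, 41, None, None, 28, None, 14, 35]
Insertion path: 5 -> 47 -> 7 -> 41 -> 28 -> 35
Result: insert 30 as left child of 35
Final tree (level order): [5, 1, 47, None, None, 7, None, 6, 41, None, None, 28, None, 14, 35, None, None, 30]


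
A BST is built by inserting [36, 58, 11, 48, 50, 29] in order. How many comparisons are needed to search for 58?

Search path for 58: 36 -> 58
Found: True
Comparisons: 2


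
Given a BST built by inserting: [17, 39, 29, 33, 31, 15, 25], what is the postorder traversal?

Tree insertion order: [17, 39, 29, 33, 31, 15, 25]
Tree (level-order array): [17, 15, 39, None, None, 29, None, 25, 33, None, None, 31]
Postorder traversal: [15, 25, 31, 33, 29, 39, 17]


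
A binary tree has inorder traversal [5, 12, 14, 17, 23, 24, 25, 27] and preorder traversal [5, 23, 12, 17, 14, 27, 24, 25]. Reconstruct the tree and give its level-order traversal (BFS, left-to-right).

Inorder:  [5, 12, 14, 17, 23, 24, 25, 27]
Preorder: [5, 23, 12, 17, 14, 27, 24, 25]
Algorithm: preorder visits root first, so consume preorder in order;
for each root, split the current inorder slice at that value into
left-subtree inorder and right-subtree inorder, then recurse.
Recursive splits:
  root=5; inorder splits into left=[], right=[12, 14, 17, 23, 24, 25, 27]
  root=23; inorder splits into left=[12, 14, 17], right=[24, 25, 27]
  root=12; inorder splits into left=[], right=[14, 17]
  root=17; inorder splits into left=[14], right=[]
  root=14; inorder splits into left=[], right=[]
  root=27; inorder splits into left=[24, 25], right=[]
  root=24; inorder splits into left=[], right=[25]
  root=25; inorder splits into left=[], right=[]
Reconstructed level-order: [5, 23, 12, 27, 17, 24, 14, 25]


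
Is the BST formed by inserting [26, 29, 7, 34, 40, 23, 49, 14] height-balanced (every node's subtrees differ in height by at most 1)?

Tree (level-order array): [26, 7, 29, None, 23, None, 34, 14, None, None, 40, None, None, None, 49]
Definition: a tree is height-balanced if, at every node, |h(left) - h(right)| <= 1 (empty subtree has height -1).
Bottom-up per-node check:
  node 14: h_left=-1, h_right=-1, diff=0 [OK], height=0
  node 23: h_left=0, h_right=-1, diff=1 [OK], height=1
  node 7: h_left=-1, h_right=1, diff=2 [FAIL (|-1-1|=2 > 1)], height=2
  node 49: h_left=-1, h_right=-1, diff=0 [OK], height=0
  node 40: h_left=-1, h_right=0, diff=1 [OK], height=1
  node 34: h_left=-1, h_right=1, diff=2 [FAIL (|-1-1|=2 > 1)], height=2
  node 29: h_left=-1, h_right=2, diff=3 [FAIL (|-1-2|=3 > 1)], height=3
  node 26: h_left=2, h_right=3, diff=1 [OK], height=4
Node 7 violates the condition: |-1 - 1| = 2 > 1.
Result: Not balanced


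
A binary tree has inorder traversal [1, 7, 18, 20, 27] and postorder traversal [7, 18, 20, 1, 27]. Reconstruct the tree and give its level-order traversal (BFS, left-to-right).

Inorder:   [1, 7, 18, 20, 27]
Postorder: [7, 18, 20, 1, 27]
Algorithm: postorder visits root last, so walk postorder right-to-left;
each value is the root of the current inorder slice — split it at that
value, recurse on the right subtree first, then the left.
Recursive splits:
  root=27; inorder splits into left=[1, 7, 18, 20], right=[]
  root=1; inorder splits into left=[], right=[7, 18, 20]
  root=20; inorder splits into left=[7, 18], right=[]
  root=18; inorder splits into left=[7], right=[]
  root=7; inorder splits into left=[], right=[]
Reconstructed level-order: [27, 1, 20, 18, 7]


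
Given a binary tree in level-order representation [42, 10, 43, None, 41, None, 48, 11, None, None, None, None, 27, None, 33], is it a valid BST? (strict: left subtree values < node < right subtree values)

Level-order array: [42, 10, 43, None, 41, None, 48, 11, None, None, None, None, 27, None, 33]
Validate using subtree bounds (lo, hi): at each node, require lo < value < hi,
then recurse left with hi=value and right with lo=value.
Preorder trace (stopping at first violation):
  at node 42 with bounds (-inf, +inf): OK
  at node 10 with bounds (-inf, 42): OK
  at node 41 with bounds (10, 42): OK
  at node 11 with bounds (10, 41): OK
  at node 27 with bounds (11, 41): OK
  at node 33 with bounds (27, 41): OK
  at node 43 with bounds (42, +inf): OK
  at node 48 with bounds (43, +inf): OK
No violation found at any node.
Result: Valid BST


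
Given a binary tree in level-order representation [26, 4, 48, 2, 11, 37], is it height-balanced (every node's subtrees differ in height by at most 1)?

Tree (level-order array): [26, 4, 48, 2, 11, 37]
Definition: a tree is height-balanced if, at every node, |h(left) - h(right)| <= 1 (empty subtree has height -1).
Bottom-up per-node check:
  node 2: h_left=-1, h_right=-1, diff=0 [OK], height=0
  node 11: h_left=-1, h_right=-1, diff=0 [OK], height=0
  node 4: h_left=0, h_right=0, diff=0 [OK], height=1
  node 37: h_left=-1, h_right=-1, diff=0 [OK], height=0
  node 48: h_left=0, h_right=-1, diff=1 [OK], height=1
  node 26: h_left=1, h_right=1, diff=0 [OK], height=2
All nodes satisfy the balance condition.
Result: Balanced


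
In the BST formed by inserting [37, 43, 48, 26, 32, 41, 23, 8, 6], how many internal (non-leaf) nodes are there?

Tree built from: [37, 43, 48, 26, 32, 41, 23, 8, 6]
Tree (level-order array): [37, 26, 43, 23, 32, 41, 48, 8, None, None, None, None, None, None, None, 6]
Rule: An internal node has at least one child.
Per-node child counts:
  node 37: 2 child(ren)
  node 26: 2 child(ren)
  node 23: 1 child(ren)
  node 8: 1 child(ren)
  node 6: 0 child(ren)
  node 32: 0 child(ren)
  node 43: 2 child(ren)
  node 41: 0 child(ren)
  node 48: 0 child(ren)
Matching nodes: [37, 26, 23, 8, 43]
Count of internal (non-leaf) nodes: 5


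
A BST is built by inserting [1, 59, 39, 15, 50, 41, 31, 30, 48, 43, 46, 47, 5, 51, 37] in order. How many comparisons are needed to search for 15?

Search path for 15: 1 -> 59 -> 39 -> 15
Found: True
Comparisons: 4


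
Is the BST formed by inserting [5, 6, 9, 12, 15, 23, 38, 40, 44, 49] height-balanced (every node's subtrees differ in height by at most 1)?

Tree (level-order array): [5, None, 6, None, 9, None, 12, None, 15, None, 23, None, 38, None, 40, None, 44, None, 49]
Definition: a tree is height-balanced if, at every node, |h(left) - h(right)| <= 1 (empty subtree has height -1).
Bottom-up per-node check:
  node 49: h_left=-1, h_right=-1, diff=0 [OK], height=0
  node 44: h_left=-1, h_right=0, diff=1 [OK], height=1
  node 40: h_left=-1, h_right=1, diff=2 [FAIL (|-1-1|=2 > 1)], height=2
  node 38: h_left=-1, h_right=2, diff=3 [FAIL (|-1-2|=3 > 1)], height=3
  node 23: h_left=-1, h_right=3, diff=4 [FAIL (|-1-3|=4 > 1)], height=4
  node 15: h_left=-1, h_right=4, diff=5 [FAIL (|-1-4|=5 > 1)], height=5
  node 12: h_left=-1, h_right=5, diff=6 [FAIL (|-1-5|=6 > 1)], height=6
  node 9: h_left=-1, h_right=6, diff=7 [FAIL (|-1-6|=7 > 1)], height=7
  node 6: h_left=-1, h_right=7, diff=8 [FAIL (|-1-7|=8 > 1)], height=8
  node 5: h_left=-1, h_right=8, diff=9 [FAIL (|-1-8|=9 > 1)], height=9
Node 40 violates the condition: |-1 - 1| = 2 > 1.
Result: Not balanced


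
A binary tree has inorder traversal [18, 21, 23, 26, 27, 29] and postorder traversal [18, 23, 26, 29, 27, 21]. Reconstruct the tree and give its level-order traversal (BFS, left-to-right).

Inorder:   [18, 21, 23, 26, 27, 29]
Postorder: [18, 23, 26, 29, 27, 21]
Algorithm: postorder visits root last, so walk postorder right-to-left;
each value is the root of the current inorder slice — split it at that
value, recurse on the right subtree first, then the left.
Recursive splits:
  root=21; inorder splits into left=[18], right=[23, 26, 27, 29]
  root=27; inorder splits into left=[23, 26], right=[29]
  root=29; inorder splits into left=[], right=[]
  root=26; inorder splits into left=[23], right=[]
  root=23; inorder splits into left=[], right=[]
  root=18; inorder splits into left=[], right=[]
Reconstructed level-order: [21, 18, 27, 26, 29, 23]


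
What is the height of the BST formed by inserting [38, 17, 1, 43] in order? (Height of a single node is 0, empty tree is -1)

Insertion order: [38, 17, 1, 43]
Tree (level-order array): [38, 17, 43, 1]
Compute height bottom-up (empty subtree = -1):
  height(1) = 1 + max(-1, -1) = 0
  height(17) = 1 + max(0, -1) = 1
  height(43) = 1 + max(-1, -1) = 0
  height(38) = 1 + max(1, 0) = 2
Height = 2


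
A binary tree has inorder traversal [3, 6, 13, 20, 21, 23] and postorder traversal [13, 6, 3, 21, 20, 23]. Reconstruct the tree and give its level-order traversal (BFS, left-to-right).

Inorder:   [3, 6, 13, 20, 21, 23]
Postorder: [13, 6, 3, 21, 20, 23]
Algorithm: postorder visits root last, so walk postorder right-to-left;
each value is the root of the current inorder slice — split it at that
value, recurse on the right subtree first, then the left.
Recursive splits:
  root=23; inorder splits into left=[3, 6, 13, 20, 21], right=[]
  root=20; inorder splits into left=[3, 6, 13], right=[21]
  root=21; inorder splits into left=[], right=[]
  root=3; inorder splits into left=[], right=[6, 13]
  root=6; inorder splits into left=[], right=[13]
  root=13; inorder splits into left=[], right=[]
Reconstructed level-order: [23, 20, 3, 21, 6, 13]


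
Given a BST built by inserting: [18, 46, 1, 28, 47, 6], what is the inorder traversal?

Tree insertion order: [18, 46, 1, 28, 47, 6]
Tree (level-order array): [18, 1, 46, None, 6, 28, 47]
Inorder traversal: [1, 6, 18, 28, 46, 47]


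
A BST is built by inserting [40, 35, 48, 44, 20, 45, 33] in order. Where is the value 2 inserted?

Starting tree (level order): [40, 35, 48, 20, None, 44, None, None, 33, None, 45]
Insertion path: 40 -> 35 -> 20
Result: insert 2 as left child of 20
Final tree (level order): [40, 35, 48, 20, None, 44, None, 2, 33, None, 45]


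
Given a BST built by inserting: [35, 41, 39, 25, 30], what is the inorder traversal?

Tree insertion order: [35, 41, 39, 25, 30]
Tree (level-order array): [35, 25, 41, None, 30, 39]
Inorder traversal: [25, 30, 35, 39, 41]


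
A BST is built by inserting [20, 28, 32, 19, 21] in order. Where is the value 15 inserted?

Starting tree (level order): [20, 19, 28, None, None, 21, 32]
Insertion path: 20 -> 19
Result: insert 15 as left child of 19
Final tree (level order): [20, 19, 28, 15, None, 21, 32]


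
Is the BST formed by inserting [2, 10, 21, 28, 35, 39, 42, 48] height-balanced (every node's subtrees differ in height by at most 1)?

Tree (level-order array): [2, None, 10, None, 21, None, 28, None, 35, None, 39, None, 42, None, 48]
Definition: a tree is height-balanced if, at every node, |h(left) - h(right)| <= 1 (empty subtree has height -1).
Bottom-up per-node check:
  node 48: h_left=-1, h_right=-1, diff=0 [OK], height=0
  node 42: h_left=-1, h_right=0, diff=1 [OK], height=1
  node 39: h_left=-1, h_right=1, diff=2 [FAIL (|-1-1|=2 > 1)], height=2
  node 35: h_left=-1, h_right=2, diff=3 [FAIL (|-1-2|=3 > 1)], height=3
  node 28: h_left=-1, h_right=3, diff=4 [FAIL (|-1-3|=4 > 1)], height=4
  node 21: h_left=-1, h_right=4, diff=5 [FAIL (|-1-4|=5 > 1)], height=5
  node 10: h_left=-1, h_right=5, diff=6 [FAIL (|-1-5|=6 > 1)], height=6
  node 2: h_left=-1, h_right=6, diff=7 [FAIL (|-1-6|=7 > 1)], height=7
Node 39 violates the condition: |-1 - 1| = 2 > 1.
Result: Not balanced


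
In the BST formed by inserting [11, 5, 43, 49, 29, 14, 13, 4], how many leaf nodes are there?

Tree built from: [11, 5, 43, 49, 29, 14, 13, 4]
Tree (level-order array): [11, 5, 43, 4, None, 29, 49, None, None, 14, None, None, None, 13]
Rule: A leaf has 0 children.
Per-node child counts:
  node 11: 2 child(ren)
  node 5: 1 child(ren)
  node 4: 0 child(ren)
  node 43: 2 child(ren)
  node 29: 1 child(ren)
  node 14: 1 child(ren)
  node 13: 0 child(ren)
  node 49: 0 child(ren)
Matching nodes: [4, 13, 49]
Count of leaf nodes: 3


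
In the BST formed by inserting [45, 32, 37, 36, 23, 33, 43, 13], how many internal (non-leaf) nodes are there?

Tree built from: [45, 32, 37, 36, 23, 33, 43, 13]
Tree (level-order array): [45, 32, None, 23, 37, 13, None, 36, 43, None, None, 33]
Rule: An internal node has at least one child.
Per-node child counts:
  node 45: 1 child(ren)
  node 32: 2 child(ren)
  node 23: 1 child(ren)
  node 13: 0 child(ren)
  node 37: 2 child(ren)
  node 36: 1 child(ren)
  node 33: 0 child(ren)
  node 43: 0 child(ren)
Matching nodes: [45, 32, 23, 37, 36]
Count of internal (non-leaf) nodes: 5


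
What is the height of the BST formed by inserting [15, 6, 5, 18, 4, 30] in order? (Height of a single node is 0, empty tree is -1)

Insertion order: [15, 6, 5, 18, 4, 30]
Tree (level-order array): [15, 6, 18, 5, None, None, 30, 4]
Compute height bottom-up (empty subtree = -1):
  height(4) = 1 + max(-1, -1) = 0
  height(5) = 1 + max(0, -1) = 1
  height(6) = 1 + max(1, -1) = 2
  height(30) = 1 + max(-1, -1) = 0
  height(18) = 1 + max(-1, 0) = 1
  height(15) = 1 + max(2, 1) = 3
Height = 3


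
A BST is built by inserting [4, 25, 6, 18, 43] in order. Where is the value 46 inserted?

Starting tree (level order): [4, None, 25, 6, 43, None, 18]
Insertion path: 4 -> 25 -> 43
Result: insert 46 as right child of 43
Final tree (level order): [4, None, 25, 6, 43, None, 18, None, 46]


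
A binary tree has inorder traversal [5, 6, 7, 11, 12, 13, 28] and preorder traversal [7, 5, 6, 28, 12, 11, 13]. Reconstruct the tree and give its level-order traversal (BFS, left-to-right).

Inorder:  [5, 6, 7, 11, 12, 13, 28]
Preorder: [7, 5, 6, 28, 12, 11, 13]
Algorithm: preorder visits root first, so consume preorder in order;
for each root, split the current inorder slice at that value into
left-subtree inorder and right-subtree inorder, then recurse.
Recursive splits:
  root=7; inorder splits into left=[5, 6], right=[11, 12, 13, 28]
  root=5; inorder splits into left=[], right=[6]
  root=6; inorder splits into left=[], right=[]
  root=28; inorder splits into left=[11, 12, 13], right=[]
  root=12; inorder splits into left=[11], right=[13]
  root=11; inorder splits into left=[], right=[]
  root=13; inorder splits into left=[], right=[]
Reconstructed level-order: [7, 5, 28, 6, 12, 11, 13]


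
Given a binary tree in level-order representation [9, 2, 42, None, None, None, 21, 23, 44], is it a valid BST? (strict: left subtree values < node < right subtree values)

Level-order array: [9, 2, 42, None, None, None, 21, 23, 44]
Validate using subtree bounds (lo, hi): at each node, require lo < value < hi,
then recurse left with hi=value and right with lo=value.
Preorder trace (stopping at first violation):
  at node 9 with bounds (-inf, +inf): OK
  at node 2 with bounds (-inf, 9): OK
  at node 42 with bounds (9, +inf): OK
  at node 21 with bounds (42, +inf): VIOLATION
Node 21 violates its bound: not (42 < 21 < +inf).
Result: Not a valid BST


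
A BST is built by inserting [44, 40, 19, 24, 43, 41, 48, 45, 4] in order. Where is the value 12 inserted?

Starting tree (level order): [44, 40, 48, 19, 43, 45, None, 4, 24, 41]
Insertion path: 44 -> 40 -> 19 -> 4
Result: insert 12 as right child of 4
Final tree (level order): [44, 40, 48, 19, 43, 45, None, 4, 24, 41, None, None, None, None, 12]


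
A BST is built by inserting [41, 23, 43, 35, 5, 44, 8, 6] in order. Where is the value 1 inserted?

Starting tree (level order): [41, 23, 43, 5, 35, None, 44, None, 8, None, None, None, None, 6]
Insertion path: 41 -> 23 -> 5
Result: insert 1 as left child of 5
Final tree (level order): [41, 23, 43, 5, 35, None, 44, 1, 8, None, None, None, None, None, None, 6]


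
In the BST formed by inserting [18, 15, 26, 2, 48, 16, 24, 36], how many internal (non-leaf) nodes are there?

Tree built from: [18, 15, 26, 2, 48, 16, 24, 36]
Tree (level-order array): [18, 15, 26, 2, 16, 24, 48, None, None, None, None, None, None, 36]
Rule: An internal node has at least one child.
Per-node child counts:
  node 18: 2 child(ren)
  node 15: 2 child(ren)
  node 2: 0 child(ren)
  node 16: 0 child(ren)
  node 26: 2 child(ren)
  node 24: 0 child(ren)
  node 48: 1 child(ren)
  node 36: 0 child(ren)
Matching nodes: [18, 15, 26, 48]
Count of internal (non-leaf) nodes: 4


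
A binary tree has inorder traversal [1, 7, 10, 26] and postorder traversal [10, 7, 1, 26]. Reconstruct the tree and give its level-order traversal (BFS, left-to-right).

Inorder:   [1, 7, 10, 26]
Postorder: [10, 7, 1, 26]
Algorithm: postorder visits root last, so walk postorder right-to-left;
each value is the root of the current inorder slice — split it at that
value, recurse on the right subtree first, then the left.
Recursive splits:
  root=26; inorder splits into left=[1, 7, 10], right=[]
  root=1; inorder splits into left=[], right=[7, 10]
  root=7; inorder splits into left=[], right=[10]
  root=10; inorder splits into left=[], right=[]
Reconstructed level-order: [26, 1, 7, 10]


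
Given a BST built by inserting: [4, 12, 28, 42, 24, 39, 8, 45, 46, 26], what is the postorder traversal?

Tree insertion order: [4, 12, 28, 42, 24, 39, 8, 45, 46, 26]
Tree (level-order array): [4, None, 12, 8, 28, None, None, 24, 42, None, 26, 39, 45, None, None, None, None, None, 46]
Postorder traversal: [8, 26, 24, 39, 46, 45, 42, 28, 12, 4]


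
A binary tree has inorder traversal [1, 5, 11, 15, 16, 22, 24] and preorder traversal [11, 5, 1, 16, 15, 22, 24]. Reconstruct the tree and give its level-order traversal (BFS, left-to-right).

Inorder:  [1, 5, 11, 15, 16, 22, 24]
Preorder: [11, 5, 1, 16, 15, 22, 24]
Algorithm: preorder visits root first, so consume preorder in order;
for each root, split the current inorder slice at that value into
left-subtree inorder and right-subtree inorder, then recurse.
Recursive splits:
  root=11; inorder splits into left=[1, 5], right=[15, 16, 22, 24]
  root=5; inorder splits into left=[1], right=[]
  root=1; inorder splits into left=[], right=[]
  root=16; inorder splits into left=[15], right=[22, 24]
  root=15; inorder splits into left=[], right=[]
  root=22; inorder splits into left=[], right=[24]
  root=24; inorder splits into left=[], right=[]
Reconstructed level-order: [11, 5, 16, 1, 15, 22, 24]


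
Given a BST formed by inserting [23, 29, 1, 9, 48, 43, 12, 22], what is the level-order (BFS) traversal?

Tree insertion order: [23, 29, 1, 9, 48, 43, 12, 22]
Tree (level-order array): [23, 1, 29, None, 9, None, 48, None, 12, 43, None, None, 22]
BFS from the root, enqueuing left then right child of each popped node:
  queue [23] -> pop 23, enqueue [1, 29], visited so far: [23]
  queue [1, 29] -> pop 1, enqueue [9], visited so far: [23, 1]
  queue [29, 9] -> pop 29, enqueue [48], visited so far: [23, 1, 29]
  queue [9, 48] -> pop 9, enqueue [12], visited so far: [23, 1, 29, 9]
  queue [48, 12] -> pop 48, enqueue [43], visited so far: [23, 1, 29, 9, 48]
  queue [12, 43] -> pop 12, enqueue [22], visited so far: [23, 1, 29, 9, 48, 12]
  queue [43, 22] -> pop 43, enqueue [none], visited so far: [23, 1, 29, 9, 48, 12, 43]
  queue [22] -> pop 22, enqueue [none], visited so far: [23, 1, 29, 9, 48, 12, 43, 22]
Result: [23, 1, 29, 9, 48, 12, 43, 22]


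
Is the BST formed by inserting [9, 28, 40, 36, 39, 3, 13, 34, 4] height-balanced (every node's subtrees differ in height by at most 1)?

Tree (level-order array): [9, 3, 28, None, 4, 13, 40, None, None, None, None, 36, None, 34, 39]
Definition: a tree is height-balanced if, at every node, |h(left) - h(right)| <= 1 (empty subtree has height -1).
Bottom-up per-node check:
  node 4: h_left=-1, h_right=-1, diff=0 [OK], height=0
  node 3: h_left=-1, h_right=0, diff=1 [OK], height=1
  node 13: h_left=-1, h_right=-1, diff=0 [OK], height=0
  node 34: h_left=-1, h_right=-1, diff=0 [OK], height=0
  node 39: h_left=-1, h_right=-1, diff=0 [OK], height=0
  node 36: h_left=0, h_right=0, diff=0 [OK], height=1
  node 40: h_left=1, h_right=-1, diff=2 [FAIL (|1--1|=2 > 1)], height=2
  node 28: h_left=0, h_right=2, diff=2 [FAIL (|0-2|=2 > 1)], height=3
  node 9: h_left=1, h_right=3, diff=2 [FAIL (|1-3|=2 > 1)], height=4
Node 40 violates the condition: |1 - -1| = 2 > 1.
Result: Not balanced


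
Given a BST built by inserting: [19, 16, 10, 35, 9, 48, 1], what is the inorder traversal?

Tree insertion order: [19, 16, 10, 35, 9, 48, 1]
Tree (level-order array): [19, 16, 35, 10, None, None, 48, 9, None, None, None, 1]
Inorder traversal: [1, 9, 10, 16, 19, 35, 48]


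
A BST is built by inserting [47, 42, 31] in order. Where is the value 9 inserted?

Starting tree (level order): [47, 42, None, 31]
Insertion path: 47 -> 42 -> 31
Result: insert 9 as left child of 31
Final tree (level order): [47, 42, None, 31, None, 9]


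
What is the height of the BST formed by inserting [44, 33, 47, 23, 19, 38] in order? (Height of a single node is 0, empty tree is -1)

Insertion order: [44, 33, 47, 23, 19, 38]
Tree (level-order array): [44, 33, 47, 23, 38, None, None, 19]
Compute height bottom-up (empty subtree = -1):
  height(19) = 1 + max(-1, -1) = 0
  height(23) = 1 + max(0, -1) = 1
  height(38) = 1 + max(-1, -1) = 0
  height(33) = 1 + max(1, 0) = 2
  height(47) = 1 + max(-1, -1) = 0
  height(44) = 1 + max(2, 0) = 3
Height = 3


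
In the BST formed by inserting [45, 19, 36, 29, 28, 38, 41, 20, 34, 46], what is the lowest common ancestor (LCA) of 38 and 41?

Tree insertion order: [45, 19, 36, 29, 28, 38, 41, 20, 34, 46]
Tree (level-order array): [45, 19, 46, None, 36, None, None, 29, 38, 28, 34, None, 41, 20]
In a BST, the LCA of p=38, q=41 is the first node v on the
root-to-leaf path with p <= v <= q (go left if both < v, right if both > v).
Walk from root:
  at 45: both 38 and 41 < 45, go left
  at 19: both 38 and 41 > 19, go right
  at 36: both 38 and 41 > 36, go right
  at 38: 38 <= 38 <= 41, this is the LCA
LCA = 38


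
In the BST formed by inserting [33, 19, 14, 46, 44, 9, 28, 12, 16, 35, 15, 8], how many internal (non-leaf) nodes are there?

Tree built from: [33, 19, 14, 46, 44, 9, 28, 12, 16, 35, 15, 8]
Tree (level-order array): [33, 19, 46, 14, 28, 44, None, 9, 16, None, None, 35, None, 8, 12, 15]
Rule: An internal node has at least one child.
Per-node child counts:
  node 33: 2 child(ren)
  node 19: 2 child(ren)
  node 14: 2 child(ren)
  node 9: 2 child(ren)
  node 8: 0 child(ren)
  node 12: 0 child(ren)
  node 16: 1 child(ren)
  node 15: 0 child(ren)
  node 28: 0 child(ren)
  node 46: 1 child(ren)
  node 44: 1 child(ren)
  node 35: 0 child(ren)
Matching nodes: [33, 19, 14, 9, 16, 46, 44]
Count of internal (non-leaf) nodes: 7


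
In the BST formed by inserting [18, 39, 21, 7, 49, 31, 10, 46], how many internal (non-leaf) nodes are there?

Tree built from: [18, 39, 21, 7, 49, 31, 10, 46]
Tree (level-order array): [18, 7, 39, None, 10, 21, 49, None, None, None, 31, 46]
Rule: An internal node has at least one child.
Per-node child counts:
  node 18: 2 child(ren)
  node 7: 1 child(ren)
  node 10: 0 child(ren)
  node 39: 2 child(ren)
  node 21: 1 child(ren)
  node 31: 0 child(ren)
  node 49: 1 child(ren)
  node 46: 0 child(ren)
Matching nodes: [18, 7, 39, 21, 49]
Count of internal (non-leaf) nodes: 5


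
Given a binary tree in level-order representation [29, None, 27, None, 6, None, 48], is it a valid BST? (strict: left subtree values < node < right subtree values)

Level-order array: [29, None, 27, None, 6, None, 48]
Validate using subtree bounds (lo, hi): at each node, require lo < value < hi,
then recurse left with hi=value and right with lo=value.
Preorder trace (stopping at first violation):
  at node 29 with bounds (-inf, +inf): OK
  at node 27 with bounds (29, +inf): VIOLATION
Node 27 violates its bound: not (29 < 27 < +inf).
Result: Not a valid BST


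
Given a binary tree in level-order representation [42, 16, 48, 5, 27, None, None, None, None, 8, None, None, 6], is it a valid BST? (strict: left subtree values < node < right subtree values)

Level-order array: [42, 16, 48, 5, 27, None, None, None, None, 8, None, None, 6]
Validate using subtree bounds (lo, hi): at each node, require lo < value < hi,
then recurse left with hi=value and right with lo=value.
Preorder trace (stopping at first violation):
  at node 42 with bounds (-inf, +inf): OK
  at node 16 with bounds (-inf, 42): OK
  at node 5 with bounds (-inf, 16): OK
  at node 27 with bounds (16, 42): OK
  at node 8 with bounds (16, 27): VIOLATION
Node 8 violates its bound: not (16 < 8 < 27).
Result: Not a valid BST


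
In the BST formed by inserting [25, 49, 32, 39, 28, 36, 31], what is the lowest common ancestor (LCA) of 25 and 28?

Tree insertion order: [25, 49, 32, 39, 28, 36, 31]
Tree (level-order array): [25, None, 49, 32, None, 28, 39, None, 31, 36]
In a BST, the LCA of p=25, q=28 is the first node v on the
root-to-leaf path with p <= v <= q (go left if both < v, right if both > v).
Walk from root:
  at 25: 25 <= 25 <= 28, this is the LCA
LCA = 25


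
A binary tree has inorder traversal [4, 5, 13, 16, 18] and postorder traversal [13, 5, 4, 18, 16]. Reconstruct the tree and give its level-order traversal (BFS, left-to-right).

Inorder:   [4, 5, 13, 16, 18]
Postorder: [13, 5, 4, 18, 16]
Algorithm: postorder visits root last, so walk postorder right-to-left;
each value is the root of the current inorder slice — split it at that
value, recurse on the right subtree first, then the left.
Recursive splits:
  root=16; inorder splits into left=[4, 5, 13], right=[18]
  root=18; inorder splits into left=[], right=[]
  root=4; inorder splits into left=[], right=[5, 13]
  root=5; inorder splits into left=[], right=[13]
  root=13; inorder splits into left=[], right=[]
Reconstructed level-order: [16, 4, 18, 5, 13]


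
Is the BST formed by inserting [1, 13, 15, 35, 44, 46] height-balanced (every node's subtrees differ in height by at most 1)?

Tree (level-order array): [1, None, 13, None, 15, None, 35, None, 44, None, 46]
Definition: a tree is height-balanced if, at every node, |h(left) - h(right)| <= 1 (empty subtree has height -1).
Bottom-up per-node check:
  node 46: h_left=-1, h_right=-1, diff=0 [OK], height=0
  node 44: h_left=-1, h_right=0, diff=1 [OK], height=1
  node 35: h_left=-1, h_right=1, diff=2 [FAIL (|-1-1|=2 > 1)], height=2
  node 15: h_left=-1, h_right=2, diff=3 [FAIL (|-1-2|=3 > 1)], height=3
  node 13: h_left=-1, h_right=3, diff=4 [FAIL (|-1-3|=4 > 1)], height=4
  node 1: h_left=-1, h_right=4, diff=5 [FAIL (|-1-4|=5 > 1)], height=5
Node 35 violates the condition: |-1 - 1| = 2 > 1.
Result: Not balanced


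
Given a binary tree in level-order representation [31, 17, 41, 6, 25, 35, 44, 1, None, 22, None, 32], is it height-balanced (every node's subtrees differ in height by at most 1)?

Tree (level-order array): [31, 17, 41, 6, 25, 35, 44, 1, None, 22, None, 32]
Definition: a tree is height-balanced if, at every node, |h(left) - h(right)| <= 1 (empty subtree has height -1).
Bottom-up per-node check:
  node 1: h_left=-1, h_right=-1, diff=0 [OK], height=0
  node 6: h_left=0, h_right=-1, diff=1 [OK], height=1
  node 22: h_left=-1, h_right=-1, diff=0 [OK], height=0
  node 25: h_left=0, h_right=-1, diff=1 [OK], height=1
  node 17: h_left=1, h_right=1, diff=0 [OK], height=2
  node 32: h_left=-1, h_right=-1, diff=0 [OK], height=0
  node 35: h_left=0, h_right=-1, diff=1 [OK], height=1
  node 44: h_left=-1, h_right=-1, diff=0 [OK], height=0
  node 41: h_left=1, h_right=0, diff=1 [OK], height=2
  node 31: h_left=2, h_right=2, diff=0 [OK], height=3
All nodes satisfy the balance condition.
Result: Balanced
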